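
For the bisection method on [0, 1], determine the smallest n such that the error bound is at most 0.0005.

We need (b-a)/2^n ≤ 0.0005
(1 - 0)/2^n ≤ 0.0005
1/2^n ≤ 0.0005
2^n ≥ 2000
n ≥ log₂(2000) = 10.97
n ≥ 11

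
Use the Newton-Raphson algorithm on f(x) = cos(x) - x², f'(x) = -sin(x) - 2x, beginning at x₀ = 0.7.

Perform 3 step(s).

f(x) = cos(x) - x²
f'(x) = -sin(x) - 2x
x₀ = 0.7

Newton-Raphson formula: x_{n+1} = x_n - f(x_n)/f'(x_n)

Iteration 1:
  f(0.700000) = 0.274842
  f'(0.700000) = -2.044218
  x_1 = 0.700000 - 0.274842/(-2.044218) = 0.834449
Iteration 2:
  f(0.834449) = -0.024718
  f'(0.834449) = -2.409823
  x_2 = 0.834449 - (-0.024718)/(-2.409823) = 0.824191
Iteration 3:
  f(0.824191) = -0.000141
  f'(0.824191) = -2.382382
  x_3 = 0.824191 - (-0.000141)/(-2.382382) = 0.824132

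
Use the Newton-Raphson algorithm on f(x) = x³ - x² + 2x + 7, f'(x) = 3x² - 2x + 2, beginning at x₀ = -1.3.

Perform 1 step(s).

f(x) = x³ - x² + 2x + 7
f'(x) = 3x² - 2x + 2
x₀ = -1.3

Newton-Raphson formula: x_{n+1} = x_n - f(x_n)/f'(x_n)

Iteration 1:
  f(-1.300000) = 0.513000
  f'(-1.300000) = 9.670000
  x_1 = -1.300000 - 0.513000/9.670000 = -1.353051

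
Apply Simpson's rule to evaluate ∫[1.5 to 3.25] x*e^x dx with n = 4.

f(x) = x*e^x
a = 1.5, b = 3.25, n = 4
h = (b - a)/n = 0.437500

Simpson's rule: (h/3)[f(x₀) + 4f(x₁) + 2f(x₂) + ... + f(xₙ)]

x_0 = 1.5000, f(x_0) = 6.722534, coefficient = 1
x_1 = 1.9375, f(x_1) = 13.448916, coefficient = 4
x_2 = 2.3750, f(x_2) = 25.533656, coefficient = 2
x_3 = 2.8125, f(x_3) = 46.832330, coefficient = 4
x_4 = 3.2500, f(x_4) = 83.818605, coefficient = 1

I ≈ (0.437500/3) × 382.733432 = 55.815292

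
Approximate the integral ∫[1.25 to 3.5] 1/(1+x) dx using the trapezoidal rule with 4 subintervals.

f(x) = 1/(1+x)
a = 1.25, b = 3.5, n = 4
h = (b - a)/n = 0.562500

Trapezoidal rule: (h/2)[f(x₀) + 2f(x₁) + 2f(x₂) + ... + f(xₙ)]

x_0 = 1.2500, f(x_0) = 0.444444, coefficient = 1
x_1 = 1.8125, f(x_1) = 0.355556, coefficient = 2
x_2 = 2.3750, f(x_2) = 0.296296, coefficient = 2
x_3 = 2.9375, f(x_3) = 0.253968, coefficient = 2
x_4 = 3.5000, f(x_4) = 0.222222, coefficient = 1

I ≈ (0.562500/2) × 2.478307 = 0.697024
Exact value: 0.693147
Error: 0.003877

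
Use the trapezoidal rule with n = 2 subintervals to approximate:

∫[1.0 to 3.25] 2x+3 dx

f(x) = 2x+3
a = 1.0, b = 3.25, n = 2
h = (b - a)/n = 1.125000

Trapezoidal rule: (h/2)[f(x₀) + 2f(x₁) + 2f(x₂) + ... + f(xₙ)]

x_0 = 1.0000, f(x_0) = 5.000000, coefficient = 1
x_1 = 2.1250, f(x_1) = 7.250000, coefficient = 2
x_2 = 3.2500, f(x_2) = 9.500000, coefficient = 1

I ≈ (1.125000/2) × 29.000000 = 16.312500
Exact value: 16.312500
Error: 0.000000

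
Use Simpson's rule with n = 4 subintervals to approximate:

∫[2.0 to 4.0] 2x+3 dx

f(x) = 2x+3
a = 2.0, b = 4.0, n = 4
h = (b - a)/n = 0.500000

Simpson's rule: (h/3)[f(x₀) + 4f(x₁) + 2f(x₂) + ... + f(xₙ)]

x_0 = 2.0000, f(x_0) = 7.000000, coefficient = 1
x_1 = 2.5000, f(x_1) = 8.000000, coefficient = 4
x_2 = 3.0000, f(x_2) = 9.000000, coefficient = 2
x_3 = 3.5000, f(x_3) = 10.000000, coefficient = 4
x_4 = 4.0000, f(x_4) = 11.000000, coefficient = 1

I ≈ (0.500000/3) × 108.000000 = 18.000000
Exact value: 18.000000
Error: 0.000000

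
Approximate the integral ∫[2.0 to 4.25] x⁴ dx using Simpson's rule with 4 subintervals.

f(x) = x⁴
a = 2.0, b = 4.25, n = 4
h = (b - a)/n = 0.562500

Simpson's rule: (h/3)[f(x₀) + 4f(x₁) + 2f(x₂) + ... + f(xₙ)]

x_0 = 2.0000, f(x_0) = 16.000000, coefficient = 1
x_1 = 2.5625, f(x_1) = 43.117691, coefficient = 4
x_2 = 3.1250, f(x_2) = 95.367432, coefficient = 2
x_3 = 3.6875, f(x_3) = 184.896255, coefficient = 4
x_4 = 4.2500, f(x_4) = 326.253906, coefficient = 1

I ≈ (0.562500/3) × 1445.044556 = 270.945854
Exact value: 270.915820
Error: 0.030034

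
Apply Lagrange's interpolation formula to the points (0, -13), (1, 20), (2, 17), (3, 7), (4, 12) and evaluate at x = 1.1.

Lagrange interpolation formula:
P(x) = Σ yᵢ × Lᵢ(x)
where Lᵢ(x) = Π_{j≠i} (x - xⱼ)/(xᵢ - xⱼ)

L_0(1.1) = (1.1 - 1)/(0 - 1) × (1.1 - 2)/(0 - 2) × (1.1 - 3)/(0 - 3) × (1.1 - 4)/(0 - 4) = -0.020663
L_1(1.1) = (1.1 - 0)/(1 - 0) × (1.1 - 2)/(1 - 2) × (1.1 - 3)/(1 - 3) × (1.1 - 4)/(1 - 4) = 0.909150
L_2(1.1) = (1.1 - 0)/(2 - 0) × (1.1 - 1)/(2 - 1) × (1.1 - 3)/(2 - 3) × (1.1 - 4)/(2 - 4) = 0.151525
L_3(1.1) = (1.1 - 0)/(3 - 0) × (1.1 - 1)/(3 - 1) × (1.1 - 2)/(3 - 2) × (1.1 - 4)/(3 - 4) = -0.047850
L_4(1.1) = (1.1 - 0)/(4 - 0) × (1.1 - 1)/(4 - 1) × (1.1 - 2)/(4 - 2) × (1.1 - 3)/(4 - 3) = 0.007838

P(1.1) = (-13)×L_0(1.1) + 20×L_1(1.1) + 17×L_2(1.1) + 7×L_3(1.1) + 12×L_4(1.1)
P(1.1) = 20.786638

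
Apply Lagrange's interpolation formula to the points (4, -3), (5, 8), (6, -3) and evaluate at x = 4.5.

Lagrange interpolation formula:
P(x) = Σ yᵢ × Lᵢ(x)
where Lᵢ(x) = Π_{j≠i} (x - xⱼ)/(xᵢ - xⱼ)

L_0(4.5) = (4.5 - 5)/(4 - 5) × (4.5 - 6)/(4 - 6) = 0.375000
L_1(4.5) = (4.5 - 4)/(5 - 4) × (4.5 - 6)/(5 - 6) = 0.750000
L_2(4.5) = (4.5 - 4)/(6 - 4) × (4.5 - 5)/(6 - 5) = -0.125000

P(4.5) = (-3)×L_0(4.5) + 8×L_1(4.5) + (-3)×L_2(4.5)
P(4.5) = 5.250000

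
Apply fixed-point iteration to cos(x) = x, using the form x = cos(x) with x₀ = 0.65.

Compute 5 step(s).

Equation: cos(x) = x
Fixed-point form: x = cos(x)
x₀ = 0.65

x_1 = g(0.650000) = 0.796084
x_2 = g(0.796084) = 0.699511
x_3 = g(0.699511) = 0.765157
x_4 = g(0.765157) = 0.721273
x_5 = g(0.721273) = 0.750965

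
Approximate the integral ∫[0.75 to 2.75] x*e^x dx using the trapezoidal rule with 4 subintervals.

f(x) = x*e^x
a = 0.75, b = 2.75, n = 4
h = (b - a)/n = 0.500000

Trapezoidal rule: (h/2)[f(x₀) + 2f(x₁) + 2f(x₂) + ... + f(xₙ)]

x_0 = 0.7500, f(x_0) = 1.587750, coefficient = 1
x_1 = 1.2500, f(x_1) = 4.362929, coefficient = 2
x_2 = 1.7500, f(x_2) = 10.070555, coefficient = 2
x_3 = 2.2500, f(x_3) = 21.347406, coefficient = 2
x_4 = 2.7500, f(x_4) = 43.017238, coefficient = 1

I ≈ (0.500000/2) × 116.166766 = 29.041691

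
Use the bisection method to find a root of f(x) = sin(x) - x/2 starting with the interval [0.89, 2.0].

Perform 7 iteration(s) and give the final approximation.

f(x) = sin(x) - x/2
Initial interval: [0.89, 2.0]

Iteration 1:
  c_1 = (0.890000 + 2.000000)/2 = 1.445000
  f(c_1) = f(1.445000) = 0.269598
  f(a) × f(c) ≥ 0, new interval: [1.445000, 2.000000]
Iteration 2:
  c_2 = (1.445000 + 2.000000)/2 = 1.722500
  f(c_2) = f(1.722500) = 0.127265
  f(a) × f(c) ≥ 0, new interval: [1.722500, 2.000000]
Iteration 3:
  c_3 = (1.722500 + 2.000000)/2 = 1.861250
  f(c_3) = f(1.861250) = 0.027489
  f(a) × f(c) ≥ 0, new interval: [1.861250, 2.000000]
Iteration 4:
  c_4 = (1.861250 + 2.000000)/2 = 1.930625
  f(c_4) = f(1.930625) = -0.029355
  f(a) × f(c) < 0, new interval: [1.861250, 1.930625]
Iteration 5:
  c_5 = (1.861250 + 1.930625)/2 = 1.895938
  f(c_5) = f(1.895938) = -0.000363
  f(a) × f(c) < 0, new interval: [1.861250, 1.895938]
Iteration 6:
  c_6 = (1.861250 + 1.895938)/2 = 1.878594
  f(c_6) = f(1.878594) = 0.013706
  f(a) × f(c) ≥ 0, new interval: [1.878594, 1.895938]
Iteration 7:
  c_7 = (1.878594 + 1.895938)/2 = 1.887266
  f(c_7) = f(1.887266) = 0.006707
  f(a) × f(c) ≥ 0, new interval: [1.887266, 1.895938]

After 7 iteration(s), the approximation is c_7 = 1.887266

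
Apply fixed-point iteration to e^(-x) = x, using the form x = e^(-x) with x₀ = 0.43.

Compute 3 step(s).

Equation: e^(-x) = x
Fixed-point form: x = e^(-x)
x₀ = 0.43

x_1 = g(0.430000) = 0.650509
x_2 = g(0.650509) = 0.521780
x_3 = g(0.521780) = 0.593463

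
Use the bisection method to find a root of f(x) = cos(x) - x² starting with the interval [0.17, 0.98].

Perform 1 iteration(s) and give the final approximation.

f(x) = cos(x) - x²
Initial interval: [0.17, 0.98]

Iteration 1:
  c_1 = (0.170000 + 0.980000)/2 = 0.575000
  f(c_1) = f(0.575000) = 0.508567
  f(a) × f(c) ≥ 0, new interval: [0.575000, 0.980000]

After 1 iteration(s), the approximation is c_1 = 0.575000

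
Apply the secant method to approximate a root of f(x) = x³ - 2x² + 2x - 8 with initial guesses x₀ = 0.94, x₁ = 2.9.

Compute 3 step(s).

f(x) = x³ - 2x² + 2x - 8
x₀ = 0.94, x₁ = 2.9

Secant formula: x_{n+1} = x_n - f(x_n)(x_n - x_{n-1})/(f(x_n) - f(x_{n-1}))

Iteration 1:
  f(0.940000) = -7.056616
  f(2.900000) = 5.369000
  x_2 = 2.900000 - 5.369000×(2.900000 - 0.940000)/(5.369000 - (-7.056616))
       = 2.053101
Iteration 2:
  f(2.900000) = 5.369000
  f(2.053101) = -3.669964
  x_3 = 2.053101 - (-3.669964)×(2.053101 - 2.900000)/(-3.669964 - 5.369000)
       = 2.396956
Iteration 3:
  f(2.053101) = -3.669964
  f(2.396956) = -0.925421
  x_4 = 2.396956 - (-0.925421)×(2.396956 - 2.053101)/(-0.925421 - (-3.669964))
       = 2.512899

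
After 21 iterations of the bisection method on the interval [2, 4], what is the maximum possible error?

Bisection error bound: |error| ≤ (b-a)/2^n
|error| ≤ (4 - 2)/2^21 = 2/2^21
|error| ≤ 0.0000009537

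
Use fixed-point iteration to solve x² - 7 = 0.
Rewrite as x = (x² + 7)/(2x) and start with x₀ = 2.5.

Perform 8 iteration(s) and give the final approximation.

Equation: x² - 7 = 0
Fixed-point form: x = (x² + 7)/(2x)
x₀ = 2.5

x_1 = g(2.500000) = 2.650000
x_2 = g(2.650000) = 2.645755
x_3 = g(2.645755) = 2.645751
x_4 = g(2.645751) = 2.645751
x_5 = g(2.645751) = 2.645751
x_6 = g(2.645751) = 2.645751
x_7 = g(2.645751) = 2.645751
x_8 = g(2.645751) = 2.645751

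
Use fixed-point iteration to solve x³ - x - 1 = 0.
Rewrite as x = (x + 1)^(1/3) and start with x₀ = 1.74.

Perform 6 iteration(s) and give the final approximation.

Equation: x³ - x - 1 = 0
Fixed-point form: x = (x + 1)^(1/3)
x₀ = 1.74

x_1 = g(1.740000) = 1.399319
x_2 = g(1.399319) = 1.338739
x_3 = g(1.338739) = 1.327376
x_4 = g(1.327376) = 1.325223
x_5 = g(1.325223) = 1.324814
x_6 = g(1.324814) = 1.324736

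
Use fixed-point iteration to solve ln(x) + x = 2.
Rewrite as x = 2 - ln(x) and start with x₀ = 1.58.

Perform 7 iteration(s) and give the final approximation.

Equation: ln(x) + x = 2
Fixed-point form: x = 2 - ln(x)
x₀ = 1.58

x_1 = g(1.580000) = 1.542575
x_2 = g(1.542575) = 1.566547
x_3 = g(1.566547) = 1.551126
x_4 = g(1.551126) = 1.561019
x_5 = g(1.561019) = 1.554661
x_6 = g(1.554661) = 1.558742
x_7 = g(1.558742) = 1.556121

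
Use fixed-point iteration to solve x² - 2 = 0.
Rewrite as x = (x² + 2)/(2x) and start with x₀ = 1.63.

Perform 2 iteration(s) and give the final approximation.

Equation: x² - 2 = 0
Fixed-point form: x = (x² + 2)/(2x)
x₀ = 1.63

x_1 = g(1.630000) = 1.428497
x_2 = g(1.428497) = 1.414285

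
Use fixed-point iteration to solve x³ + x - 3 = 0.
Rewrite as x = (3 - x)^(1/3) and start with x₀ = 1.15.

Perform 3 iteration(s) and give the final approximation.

Equation: x³ + x - 3 = 0
Fixed-point form: x = (3 - x)^(1/3)
x₀ = 1.15

x_1 = g(1.150000) = 1.227601
x_2 = g(1.227601) = 1.210191
x_3 = g(1.210191) = 1.214140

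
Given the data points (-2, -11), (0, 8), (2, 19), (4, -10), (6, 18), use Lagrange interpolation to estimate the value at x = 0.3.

Lagrange interpolation formula:
P(x) = Σ yᵢ × Lᵢ(x)
where Lᵢ(x) = Π_{j≠i} (x - xⱼ)/(xᵢ - xⱼ)

L_0(0.3) = (0.3 - 0)/(-2 - 0) × (0.3 - 2)/(-2 - 2) × (0.3 - 4)/(-2 - 4) × (0.3 - 6)/(-2 - 6) = -0.028010
L_1(0.3) = (0.3 - (-2))/(0 - (-2)) × (0.3 - 2)/(0 - 2) × (0.3 - 4)/(0 - 4) × (0.3 - 6)/(0 - 6) = 0.858978
L_2(0.3) = (0.3 - (-2))/(2 - (-2)) × (0.3 - 0)/(2 - 0) × (0.3 - 4)/(2 - 4) × (0.3 - 6)/(2 - 6) = 0.227377
L_3(0.3) = (0.3 - (-2))/(4 - (-2)) × (0.3 - 0)/(4 - 0) × (0.3 - 2)/(4 - 2) × (0.3 - 6)/(4 - 6) = -0.069647
L_4(0.3) = (0.3 - (-2))/(6 - (-2)) × (0.3 - 0)/(6 - 0) × (0.3 - 2)/(6 - 2) × (0.3 - 4)/(6 - 4) = 0.011302

P(0.3) = (-11)×L_0(0.3) + 8×L_1(0.3) + 19×L_2(0.3) + (-10)×L_3(0.3) + 18×L_4(0.3)
P(0.3) = 12.400002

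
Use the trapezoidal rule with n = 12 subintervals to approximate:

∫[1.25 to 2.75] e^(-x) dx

f(x) = e^(-x)
a = 1.25, b = 2.75, n = 12
h = (b - a)/n = 0.125000

Trapezoidal rule: (h/2)[f(x₀) + 2f(x₁) + 2f(x₂) + ... + f(xₙ)]

x_0 = 1.2500, f(x_0) = 0.286505, coefficient = 1
x_1 = 1.3750, f(x_1) = 0.252840, coefficient = 2
x_2 = 1.5000, f(x_2) = 0.223130, coefficient = 2
x_3 = 1.6250, f(x_3) = 0.196912, coefficient = 2
x_4 = 1.7500, f(x_4) = 0.173774, coefficient = 2
x_5 = 1.8750, f(x_5) = 0.153355, coefficient = 2
x_6 = 2.0000, f(x_6) = 0.135335, coefficient = 2
x_7 = 2.1250, f(x_7) = 0.119433, coefficient = 2
x_8 = 2.2500, f(x_8) = 0.105399, coefficient = 2
x_9 = 2.3750, f(x_9) = 0.093014, coefficient = 2
x_10 = 2.5000, f(x_10) = 0.082085, coefficient = 2
x_11 = 2.6250, f(x_11) = 0.072440, coefficient = 2
x_12 = 2.7500, f(x_12) = 0.063928, coefficient = 1

I ≈ (0.125000/2) × 3.565867 = 0.222867
Exact value: 0.222577
Error: 0.000290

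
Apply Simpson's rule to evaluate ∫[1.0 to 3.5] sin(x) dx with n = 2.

f(x) = sin(x)
a = 1.0, b = 3.5, n = 2
h = (b - a)/n = 1.250000

Simpson's rule: (h/3)[f(x₀) + 4f(x₁) + 2f(x₂) + ... + f(xₙ)]

x_0 = 1.0000, f(x_0) = 0.841471, coefficient = 1
x_1 = 2.2500, f(x_1) = 0.778073, coefficient = 4
x_2 = 3.5000, f(x_2) = -0.350783, coefficient = 1

I ≈ (1.250000/3) × 3.602981 = 1.501242
Exact value: 1.476759
Error: 0.024483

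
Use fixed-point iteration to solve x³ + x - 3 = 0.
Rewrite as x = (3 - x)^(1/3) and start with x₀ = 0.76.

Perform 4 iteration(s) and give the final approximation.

Equation: x³ + x - 3 = 0
Fixed-point form: x = (3 - x)^(1/3)
x₀ = 0.76

x_1 = g(0.760000) = 1.308427
x_2 = g(1.308427) = 1.191508
x_3 = g(1.191508) = 1.218350
x_4 = g(1.218350) = 1.212293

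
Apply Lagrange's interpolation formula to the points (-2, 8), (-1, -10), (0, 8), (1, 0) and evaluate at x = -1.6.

Lagrange interpolation formula:
P(x) = Σ yᵢ × Lᵢ(x)
where Lᵢ(x) = Π_{j≠i} (x - xⱼ)/(xᵢ - xⱼ)

L_0(-1.6) = (-1.6 - (-1))/(-2 - (-1)) × (-1.6 - 0)/(-2 - 0) × (-1.6 - 1)/(-2 - 1) = 0.416000
L_1(-1.6) = (-1.6 - (-2))/(-1 - (-2)) × (-1.6 - 0)/(-1 - 0) × (-1.6 - 1)/(-1 - 1) = 0.832000
L_2(-1.6) = (-1.6 - (-2))/(0 - (-2)) × (-1.6 - (-1))/(0 - (-1)) × (-1.6 - 1)/(0 - 1) = -0.312000
L_3(-1.6) = (-1.6 - (-2))/(1 - (-2)) × (-1.6 - (-1))/(1 - (-1)) × (-1.6 - 0)/(1 - 0) = 0.064000

P(-1.6) = 8×L_0(-1.6) + (-10)×L_1(-1.6) + 8×L_2(-1.6) + 0×L_3(-1.6)
P(-1.6) = -7.488000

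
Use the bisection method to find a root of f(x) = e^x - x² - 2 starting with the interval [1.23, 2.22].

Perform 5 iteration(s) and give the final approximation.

f(x) = e^x - x² - 2
Initial interval: [1.23, 2.22]

Iteration 1:
  c_1 = (1.230000 + 2.220000)/2 = 1.725000
  f(c_1) = f(1.725000) = 0.636896
  f(a) × f(c) < 0, new interval: [1.230000, 1.725000]
Iteration 2:
  c_2 = (1.230000 + 1.725000)/2 = 1.477500
  f(c_2) = f(1.477500) = 0.198971
  f(a) × f(c) < 0, new interval: [1.230000, 1.477500]
Iteration 3:
  c_3 = (1.230000 + 1.477500)/2 = 1.353750
  f(c_3) = f(1.353750) = 0.039279
  f(a) × f(c) < 0, new interval: [1.230000, 1.353750]
Iteration 4:
  c_4 = (1.230000 + 1.353750)/2 = 1.291875
  f(c_4) = f(1.291875) = -0.029337
  f(a) × f(c) ≥ 0, new interval: [1.291875, 1.353750]
Iteration 5:
  c_5 = (1.291875 + 1.353750)/2 = 1.322812
  f(c_5) = f(1.322812) = 0.004132
  f(a) × f(c) < 0, new interval: [1.291875, 1.322812]

After 5 iteration(s), the approximation is c_5 = 1.322812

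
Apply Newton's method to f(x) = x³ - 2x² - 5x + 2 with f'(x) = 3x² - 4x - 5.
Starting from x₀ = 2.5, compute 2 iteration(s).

f(x) = x³ - 2x² - 5x + 2
f'(x) = 3x² - 4x - 5
x₀ = 2.5

Newton-Raphson formula: x_{n+1} = x_n - f(x_n)/f'(x_n)

Iteration 1:
  f(2.500000) = -7.375000
  f'(2.500000) = 3.750000
  x_1 = 2.500000 - (-7.375000)/3.750000 = 4.466667
Iteration 2:
  f(4.466667) = 28.879407
  f'(4.466667) = 36.986667
  x_2 = 4.466667 - 28.879407/36.986667 = 3.685861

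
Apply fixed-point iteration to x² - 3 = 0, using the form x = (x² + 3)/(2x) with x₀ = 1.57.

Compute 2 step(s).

Equation: x² - 3 = 0
Fixed-point form: x = (x² + 3)/(2x)
x₀ = 1.57

x_1 = g(1.570000) = 1.740414
x_2 = g(1.740414) = 1.732071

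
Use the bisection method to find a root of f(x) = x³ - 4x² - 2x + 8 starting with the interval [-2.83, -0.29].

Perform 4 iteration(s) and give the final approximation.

f(x) = x³ - 4x² - 2x + 8
Initial interval: [-2.83, -0.29]

Iteration 1:
  c_1 = (-2.830000 + (-0.290000))/2 = -1.560000
  f(c_1) = f(-1.560000) = -2.410816
  f(a) × f(c) ≥ 0, new interval: [-1.560000, -0.290000]
Iteration 2:
  c_2 = (-1.560000 + (-0.290000))/2 = -0.925000
  f(c_2) = f(-0.925000) = 5.636047
  f(a) × f(c) < 0, new interval: [-1.560000, -0.925000]
Iteration 3:
  c_3 = (-1.560000 + (-0.925000))/2 = -1.242500
  f(c_3) = f(-1.242500) = 2.391596
  f(a) × f(c) < 0, new interval: [-1.560000, -1.242500]
Iteration 4:
  c_4 = (-1.560000 + (-1.242500))/2 = -1.401250
  f(c_4) = f(-1.401250) = 0.197137
  f(a) × f(c) < 0, new interval: [-1.560000, -1.401250]

After 4 iteration(s), the approximation is c_4 = -1.401250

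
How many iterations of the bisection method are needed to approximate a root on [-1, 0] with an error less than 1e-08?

We need (b-a)/2^n ≤ 1e-08
(0 - (-1))/2^n ≤ 1e-08
1/2^n ≤ 1e-08
2^n ≥ 100000000
n ≥ log₂(100000000) = 26.58
n ≥ 27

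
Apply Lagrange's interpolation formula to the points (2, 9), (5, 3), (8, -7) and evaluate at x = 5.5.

Lagrange interpolation formula:
P(x) = Σ yᵢ × Lᵢ(x)
where Lᵢ(x) = Π_{j≠i} (x - xⱼ)/(xᵢ - xⱼ)

L_0(5.5) = (5.5 - 5)/(2 - 5) × (5.5 - 8)/(2 - 8) = -0.069444
L_1(5.5) = (5.5 - 2)/(5 - 2) × (5.5 - 8)/(5 - 8) = 0.972222
L_2(5.5) = (5.5 - 2)/(8 - 2) × (5.5 - 5)/(8 - 5) = 0.097222

P(5.5) = 9×L_0(5.5) + 3×L_1(5.5) + (-7)×L_2(5.5)
P(5.5) = 1.611111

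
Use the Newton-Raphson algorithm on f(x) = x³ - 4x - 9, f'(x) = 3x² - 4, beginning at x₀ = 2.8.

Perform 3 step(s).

f(x) = x³ - 4x - 9
f'(x) = 3x² - 4
x₀ = 2.8

Newton-Raphson formula: x_{n+1} = x_n - f(x_n)/f'(x_n)

Iteration 1:
  f(2.800000) = 1.752000
  f'(2.800000) = 19.520000
  x_1 = 2.800000 - 1.752000/19.520000 = 2.710246
Iteration 2:
  f(2.710246) = 0.066946
  f'(2.710246) = 18.036299
  x_2 = 2.710246 - 0.066946/18.036299 = 2.706534
Iteration 3:
  f(2.706534) = 0.000112
  f'(2.706534) = 17.975982
  x_3 = 2.706534 - 0.000112/17.975982 = 2.706528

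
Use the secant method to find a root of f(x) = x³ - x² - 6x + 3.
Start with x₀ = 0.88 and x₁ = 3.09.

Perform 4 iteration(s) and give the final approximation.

f(x) = x³ - x² - 6x + 3
x₀ = 0.88, x₁ = 3.09

Secant formula: x_{n+1} = x_n - f(x_n)(x_n - x_{n-1})/(f(x_n) - f(x_{n-1}))

Iteration 1:
  f(0.880000) = -2.372928
  f(3.090000) = 4.415529
  x_2 = 3.090000 - 4.415529×(3.090000 - 0.880000)/(4.415529 - (-2.372928))
       = 1.652513
Iteration 2:
  f(3.090000) = 4.415529
  f(1.652513) = -5.133196
  x_3 = 1.652513 - (-5.133196)×(1.652513 - 3.090000)/(-5.133196 - 4.415529)
       = 2.425276
Iteration 3:
  f(1.652513) = -5.133196
  f(2.425276) = -3.168234
  x_4 = 2.425276 - (-3.168234)×(2.425276 - 1.652513)/(-3.168234 - (-5.133196))
       = 3.671251
Iteration 4:
  f(2.425276) = -3.168234
  f(3.671251) = 16.975848
  x_5 = 3.671251 - 16.975848×(3.671251 - 2.425276)/(16.975848 - (-3.168234))
       = 2.621241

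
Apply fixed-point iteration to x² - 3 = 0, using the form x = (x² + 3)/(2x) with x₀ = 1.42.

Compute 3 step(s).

Equation: x² - 3 = 0
Fixed-point form: x = (x² + 3)/(2x)
x₀ = 1.42

x_1 = g(1.420000) = 1.766338
x_2 = g(1.766338) = 1.732384
x_3 = g(1.732384) = 1.732051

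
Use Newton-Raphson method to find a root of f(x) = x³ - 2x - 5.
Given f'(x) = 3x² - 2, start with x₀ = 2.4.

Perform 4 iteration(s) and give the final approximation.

f(x) = x³ - 2x - 5
f'(x) = 3x² - 2
x₀ = 2.4

Newton-Raphson formula: x_{n+1} = x_n - f(x_n)/f'(x_n)

Iteration 1:
  f(2.400000) = 4.024000
  f'(2.400000) = 15.280000
  x_1 = 2.400000 - 4.024000/15.280000 = 2.136649
Iteration 2:
  f(2.136649) = 0.481082
  f'(2.136649) = 11.695810
  x_2 = 2.136649 - 0.481082/11.695810 = 2.095516
Iteration 3:
  f(2.095516) = 0.010775
  f'(2.095516) = 11.173567
  x_3 = 2.095516 - 0.010775/11.173567 = 2.094552
Iteration 4:
  f(2.094552) = 0.000006
  f'(2.094552) = 11.161444
  x_4 = 2.094552 - 0.000006/11.161444 = 2.094551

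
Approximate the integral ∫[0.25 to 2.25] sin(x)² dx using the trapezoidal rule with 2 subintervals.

f(x) = sin(x)²
a = 0.25, b = 2.25, n = 2
h = (b - a)/n = 1.000000

Trapezoidal rule: (h/2)[f(x₀) + 2f(x₁) + 2f(x₂) + ... + f(xₙ)]

x_0 = 0.2500, f(x_0) = 0.061209, coefficient = 1
x_1 = 1.2500, f(x_1) = 0.900572, coefficient = 2
x_2 = 2.2500, f(x_2) = 0.605398, coefficient = 1

I ≈ (1.000000/2) × 2.467750 = 1.233875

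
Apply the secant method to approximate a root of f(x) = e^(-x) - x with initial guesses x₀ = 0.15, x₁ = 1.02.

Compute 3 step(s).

f(x) = e^(-x) - x
x₀ = 0.15, x₁ = 1.02

Secant formula: x_{n+1} = x_n - f(x_n)(x_n - x_{n-1})/(f(x_n) - f(x_{n-1}))

Iteration 1:
  f(0.150000) = 0.710708
  f(1.020000) = -0.659405
  x_2 = 1.020000 - (-0.659405)×(1.020000 - 0.150000)/(-0.659405 - 0.710708)
       = 0.601288
Iteration 2:
  f(1.020000) = -0.659405
  f(0.601288) = -0.053183
  x_3 = 0.601288 - (-0.053183)×(0.601288 - 1.020000)/(-0.053183 - (-0.659405))
       = 0.564555
Iteration 3:
  f(0.601288) = -0.053183
  f(0.564555) = 0.004058
  x_4 = 0.564555 - 0.004058×(0.564555 - 0.601288)/(0.004058 - (-0.053183))
       = 0.567159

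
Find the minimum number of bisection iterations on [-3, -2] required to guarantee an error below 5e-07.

We need (b-a)/2^n ≤ 5e-07
(-2 - (-3))/2^n ≤ 5e-07
1/2^n ≤ 5e-07
2^n ≥ 2000000
n ≥ log₂(2000000) = 20.93
n ≥ 21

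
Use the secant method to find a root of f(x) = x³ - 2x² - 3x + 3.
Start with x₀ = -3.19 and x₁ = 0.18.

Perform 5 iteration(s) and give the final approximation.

f(x) = x³ - 2x² - 3x + 3
x₀ = -3.19, x₁ = 0.18

Secant formula: x_{n+1} = x_n - f(x_n)(x_n - x_{n-1})/(f(x_n) - f(x_{n-1}))

Iteration 1:
  f(-3.190000) = -40.243959
  f(0.180000) = 2.401032
  x_2 = 0.180000 - 2.401032×(0.180000 - (-3.190000))/(2.401032 - (-40.243959))
       = -0.009740
Iteration 2:
  f(0.180000) = 2.401032
  f(-0.009740) = 3.029031
  x_3 = -0.009740 - 3.029031×(-0.009740 - 0.180000)/(3.029031 - 2.401032)
       = 0.905436
Iteration 3:
  f(-0.009740) = 3.029031
  f(0.905436) = -0.613648
  x_4 = 0.905436 - (-0.613648)×(0.905436 - (-0.009740))/(-0.613648 - 3.029031)
       = 0.751265
Iteration 4:
  f(0.905436) = -0.613648
  f(0.751265) = 0.041420
  x_5 = 0.751265 - 0.041420×(0.751265 - 0.905436)/(0.041420 - (-0.613648))
       = 0.761013
Iteration 5:
  f(0.751265) = 0.041420
  f(0.761013) = -0.000588
  x_6 = 0.761013 - (-0.000588)×(0.761013 - 0.751265)/(-0.000588 - 0.041420)
       = 0.760877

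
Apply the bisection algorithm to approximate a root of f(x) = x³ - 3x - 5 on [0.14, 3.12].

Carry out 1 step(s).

f(x) = x³ - 3x - 5
Initial interval: [0.14, 3.12]

Iteration 1:
  c_1 = (0.140000 + 3.120000)/2 = 1.630000
  f(c_1) = f(1.630000) = -5.559253
  f(a) × f(c) ≥ 0, new interval: [1.630000, 3.120000]

After 1 iteration(s), the approximation is c_1 = 1.630000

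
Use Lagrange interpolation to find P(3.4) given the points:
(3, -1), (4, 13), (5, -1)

Lagrange interpolation formula:
P(x) = Σ yᵢ × Lᵢ(x)
where Lᵢ(x) = Π_{j≠i} (x - xⱼ)/(xᵢ - xⱼ)

L_0(3.4) = (3.4 - 4)/(3 - 4) × (3.4 - 5)/(3 - 5) = 0.480000
L_1(3.4) = (3.4 - 3)/(4 - 3) × (3.4 - 5)/(4 - 5) = 0.640000
L_2(3.4) = (3.4 - 3)/(5 - 3) × (3.4 - 4)/(5 - 4) = -0.120000

P(3.4) = (-1)×L_0(3.4) + 13×L_1(3.4) + (-1)×L_2(3.4)
P(3.4) = 7.960000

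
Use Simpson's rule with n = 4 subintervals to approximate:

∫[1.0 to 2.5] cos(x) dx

f(x) = cos(x)
a = 1.0, b = 2.5, n = 4
h = (b - a)/n = 0.375000

Simpson's rule: (h/3)[f(x₀) + 4f(x₁) + 2f(x₂) + ... + f(xₙ)]

x_0 = 1.0000, f(x_0) = 0.540302, coefficient = 1
x_1 = 1.3750, f(x_1) = 0.194548, coefficient = 4
x_2 = 1.7500, f(x_2) = -0.178246, coefficient = 2
x_3 = 2.1250, f(x_3) = -0.526266, coefficient = 4
x_4 = 2.5000, f(x_4) = -0.801144, coefficient = 1

I ≈ (0.375000/3) × -1.944208 = -0.243026
Exact value: -0.242999
Error: 0.000027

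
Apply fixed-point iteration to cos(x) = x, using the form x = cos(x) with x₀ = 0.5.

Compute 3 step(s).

Equation: cos(x) = x
Fixed-point form: x = cos(x)
x₀ = 0.5

x_1 = g(0.500000) = 0.877583
x_2 = g(0.877583) = 0.639012
x_3 = g(0.639012) = 0.802685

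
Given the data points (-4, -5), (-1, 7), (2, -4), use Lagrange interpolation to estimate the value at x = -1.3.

Lagrange interpolation formula:
P(x) = Σ yᵢ × Lᵢ(x)
where Lᵢ(x) = Π_{j≠i} (x - xⱼ)/(xᵢ - xⱼ)

L_0(-1.3) = (-1.3 - (-1))/(-4 - (-1)) × (-1.3 - 2)/(-4 - 2) = 0.055000
L_1(-1.3) = (-1.3 - (-4))/(-1 - (-4)) × (-1.3 - 2)/(-1 - 2) = 0.990000
L_2(-1.3) = (-1.3 - (-4))/(2 - (-4)) × (-1.3 - (-1))/(2 - (-1)) = -0.045000

P(-1.3) = (-5)×L_0(-1.3) + 7×L_1(-1.3) + (-4)×L_2(-1.3)
P(-1.3) = 6.835000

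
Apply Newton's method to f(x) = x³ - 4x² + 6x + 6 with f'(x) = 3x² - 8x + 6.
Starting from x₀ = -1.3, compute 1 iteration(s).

f(x) = x³ - 4x² + 6x + 6
f'(x) = 3x² - 8x + 6
x₀ = -1.3

Newton-Raphson formula: x_{n+1} = x_n - f(x_n)/f'(x_n)

Iteration 1:
  f(-1.300000) = -10.757000
  f'(-1.300000) = 21.470000
  x_1 = -1.300000 - (-10.757000)/21.470000 = -0.798975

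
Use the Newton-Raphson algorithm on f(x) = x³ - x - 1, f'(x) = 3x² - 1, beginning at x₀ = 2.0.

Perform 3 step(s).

f(x) = x³ - x - 1
f'(x) = 3x² - 1
x₀ = 2.0

Newton-Raphson formula: x_{n+1} = x_n - f(x_n)/f'(x_n)

Iteration 1:
  f(2.000000) = 5.000000
  f'(2.000000) = 11.000000
  x_1 = 2.000000 - 5.000000/11.000000 = 1.545455
Iteration 2:
  f(1.545455) = 1.145755
  f'(1.545455) = 6.165289
  x_2 = 1.545455 - 1.145755/6.165289 = 1.359615
Iteration 3:
  f(1.359615) = 0.153705
  f'(1.359615) = 4.545658
  x_3 = 1.359615 - 0.153705/4.545658 = 1.325801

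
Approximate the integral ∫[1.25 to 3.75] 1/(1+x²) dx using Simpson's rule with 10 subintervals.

f(x) = 1/(1+x²)
a = 1.25, b = 3.75, n = 10
h = (b - a)/n = 0.250000

Simpson's rule: (h/3)[f(x₀) + 4f(x₁) + 2f(x₂) + ... + f(xₙ)]

x_0 = 1.2500, f(x_0) = 0.390244, coefficient = 1
x_1 = 1.5000, f(x_1) = 0.307692, coefficient = 4
x_2 = 1.7500, f(x_2) = 0.246154, coefficient = 2
x_3 = 2.0000, f(x_3) = 0.200000, coefficient = 4
x_4 = 2.2500, f(x_4) = 0.164948, coefficient = 2
x_5 = 2.5000, f(x_5) = 0.137931, coefficient = 4
x_6 = 2.7500, f(x_6) = 0.116788, coefficient = 2
x_7 = 3.0000, f(x_7) = 0.100000, coefficient = 4
x_8 = 3.2500, f(x_8) = 0.086486, coefficient = 2
x_9 = 3.5000, f(x_9) = 0.075472, coefficient = 4
x_10 = 3.7500, f(x_10) = 0.066390, coefficient = 1

I ≈ (0.250000/3) × 4.969768 = 0.414147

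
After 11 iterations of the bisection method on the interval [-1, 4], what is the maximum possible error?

Bisection error bound: |error| ≤ (b-a)/2^n
|error| ≤ (4 - (-1))/2^11 = 5/2^11
|error| ≤ 0.0024414062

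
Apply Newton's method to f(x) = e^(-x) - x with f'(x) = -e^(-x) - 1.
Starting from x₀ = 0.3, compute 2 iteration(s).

f(x) = e^(-x) - x
f'(x) = -e^(-x) - 1
x₀ = 0.3

Newton-Raphson formula: x_{n+1} = x_n - f(x_n)/f'(x_n)

Iteration 1:
  f(0.300000) = 0.440818
  f'(0.300000) = -1.740818
  x_1 = 0.300000 - 0.440818/(-1.740818) = 0.553225
Iteration 2:
  f(0.553225) = 0.021868
  f'(0.553225) = -1.575092
  x_2 = 0.553225 - 0.021868/(-1.575092) = 0.567108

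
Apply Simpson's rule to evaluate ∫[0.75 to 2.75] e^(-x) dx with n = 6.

f(x) = e^(-x)
a = 0.75, b = 2.75, n = 6
h = (b - a)/n = 0.333333

Simpson's rule: (h/3)[f(x₀) + 4f(x₁) + 2f(x₂) + ... + f(xₙ)]

x_0 = 0.7500, f(x_0) = 0.472367, coefficient = 1
x_1 = 1.0833, f(x_1) = 0.338465, coefficient = 4
x_2 = 1.4167, f(x_2) = 0.242521, coefficient = 2
x_3 = 1.7500, f(x_3) = 0.173774, coefficient = 4
x_4 = 2.0833, f(x_4) = 0.124514, coefficient = 2
x_5 = 2.4167, f(x_5) = 0.089219, coefficient = 4
x_6 = 2.7500, f(x_6) = 0.063928, coefficient = 1

I ≈ (0.333333/3) × 3.676197 = 0.408466
Exact value: 0.408439
Error: 0.000028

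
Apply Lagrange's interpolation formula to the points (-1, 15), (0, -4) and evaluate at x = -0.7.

Lagrange interpolation formula:
P(x) = Σ yᵢ × Lᵢ(x)
where Lᵢ(x) = Π_{j≠i} (x - xⱼ)/(xᵢ - xⱼ)

L_0(-0.7) = (-0.7 - 0)/(-1 - 0) = 0.700000
L_1(-0.7) = (-0.7 - (-1))/(0 - (-1)) = 0.300000

P(-0.7) = 15×L_0(-0.7) + (-4)×L_1(-0.7)
P(-0.7) = 9.300000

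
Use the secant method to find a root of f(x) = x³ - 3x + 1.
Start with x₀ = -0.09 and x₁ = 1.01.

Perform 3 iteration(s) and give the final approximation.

f(x) = x³ - 3x + 1
x₀ = -0.09, x₁ = 1.01

Secant formula: x_{n+1} = x_n - f(x_n)(x_n - x_{n-1})/(f(x_n) - f(x_{n-1}))

Iteration 1:
  f(-0.090000) = 1.269271
  f(1.010000) = -0.999699
  x_2 = 1.010000 - (-0.999699)×(1.010000 - (-0.090000))/(-0.999699 - 1.269271)
       = 0.525344
Iteration 2:
  f(1.010000) = -0.999699
  f(0.525344) = -0.431045
  x_3 = 0.525344 - (-0.431045)×(0.525344 - 1.010000)/(-0.431045 - (-0.999699))
       = 0.157971
Iteration 3:
  f(0.525344) = -0.431045
  f(0.157971) = 0.530030
  x_4 = 0.157971 - 0.530030×(0.157971 - 0.525344)/(0.530030 - (-0.431045))
       = 0.360576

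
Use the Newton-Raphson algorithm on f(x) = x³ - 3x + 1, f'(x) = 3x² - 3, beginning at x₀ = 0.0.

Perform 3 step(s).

f(x) = x³ - 3x + 1
f'(x) = 3x² - 3
x₀ = 0.0

Newton-Raphson formula: x_{n+1} = x_n - f(x_n)/f'(x_n)

Iteration 1:
  f(0.000000) = 1.000000
  f'(0.000000) = -3.000000
  x_1 = 0.000000 - 1.000000/(-3.000000) = 0.333333
Iteration 2:
  f(0.333333) = 0.037037
  f'(0.333333) = -2.666667
  x_2 = 0.333333 - 0.037037/(-2.666667) = 0.347222
Iteration 3:
  f(0.347222) = 0.000196
  f'(0.347222) = -2.638310
  x_3 = 0.347222 - 0.000196/(-2.638310) = 0.347296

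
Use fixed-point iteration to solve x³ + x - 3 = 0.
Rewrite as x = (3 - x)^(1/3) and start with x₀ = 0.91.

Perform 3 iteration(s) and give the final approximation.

Equation: x³ + x - 3 = 0
Fixed-point form: x = (3 - x)^(1/3)
x₀ = 0.91

x_1 = g(0.910000) = 1.278543
x_2 = g(1.278543) = 1.198483
x_3 = g(1.198483) = 1.216782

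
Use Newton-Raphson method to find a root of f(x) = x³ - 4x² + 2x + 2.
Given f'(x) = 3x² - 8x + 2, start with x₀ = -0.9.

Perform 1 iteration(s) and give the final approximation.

f(x) = x³ - 4x² + 2x + 2
f'(x) = 3x² - 8x + 2
x₀ = -0.9

Newton-Raphson formula: x_{n+1} = x_n - f(x_n)/f'(x_n)

Iteration 1:
  f(-0.900000) = -3.769000
  f'(-0.900000) = 11.630000
  x_1 = -0.900000 - (-3.769000)/11.630000 = -0.575924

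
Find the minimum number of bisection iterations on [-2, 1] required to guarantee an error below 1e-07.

We need (b-a)/2^n ≤ 1e-07
(1 - (-2))/2^n ≤ 1e-07
3/2^n ≤ 1e-07
2^n ≥ 30000000
n ≥ log₂(30000000) = 24.84
n ≥ 25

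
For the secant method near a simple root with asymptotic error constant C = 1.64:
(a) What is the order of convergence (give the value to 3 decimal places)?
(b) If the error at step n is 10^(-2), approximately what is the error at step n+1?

(a) Secant method has superlinear convergence with order φ = (1+√5)/2 ≈ 1.618.
    This means |e_{n+1}| ≈ C|e_n|^1.618.

(b) With |e_n| = 10^(-2) and C = 1.64:
    |e_{n+1}| ≈ 1.64 × (10^(-2))^1.618 = 1.64 × 10^(-3.24)

(a) ≈ 1.618 (golden ratio); (b) |e_{n+1}| ≈ 9.523e-04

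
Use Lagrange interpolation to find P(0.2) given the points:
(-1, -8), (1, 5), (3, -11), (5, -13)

Lagrange interpolation formula:
P(x) = Σ yᵢ × Lᵢ(x)
where Lᵢ(x) = Π_{j≠i} (x - xⱼ)/(xᵢ - xⱼ)

L_0(0.2) = (0.2 - 1)/(-1 - 1) × (0.2 - 3)/(-1 - 3) × (0.2 - 5)/(-1 - 5) = 0.224000
L_1(0.2) = (0.2 - (-1))/(1 - (-1)) × (0.2 - 3)/(1 - 3) × (0.2 - 5)/(1 - 5) = 1.008000
L_2(0.2) = (0.2 - (-1))/(3 - (-1)) × (0.2 - 1)/(3 - 1) × (0.2 - 5)/(3 - 5) = -0.288000
L_3(0.2) = (0.2 - (-1))/(5 - (-1)) × (0.2 - 1)/(5 - 1) × (0.2 - 3)/(5 - 3) = 0.056000

P(0.2) = (-8)×L_0(0.2) + 5×L_1(0.2) + (-11)×L_2(0.2) + (-13)×L_3(0.2)
P(0.2) = 5.688000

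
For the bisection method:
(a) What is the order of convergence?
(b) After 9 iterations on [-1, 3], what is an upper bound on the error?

(a) Bisection has linear (order 1) convergence; the error is halved each step.

(b) Error bound = (b-a)/2^n = (3 - (-1))/2^{9}
    = 4/2^{9}

(a) 1 (linear); (b) error ≤ 7.81e-03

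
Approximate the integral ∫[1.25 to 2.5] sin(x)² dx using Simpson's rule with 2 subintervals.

f(x) = sin(x)²
a = 1.25, b = 2.5, n = 2
h = (b - a)/n = 0.625000

Simpson's rule: (h/3)[f(x₀) + 4f(x₁) + 2f(x₂) + ... + f(xₙ)]

x_0 = 1.2500, f(x_0) = 0.900572, coefficient = 1
x_1 = 1.8750, f(x_1) = 0.910280, coefficient = 4
x_2 = 2.5000, f(x_2) = 0.358169, coefficient = 1

I ≈ (0.625000/3) × 4.899859 = 1.020804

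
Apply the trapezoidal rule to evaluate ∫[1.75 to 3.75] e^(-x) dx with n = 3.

f(x) = e^(-x)
a = 1.75, b = 3.75, n = 3
h = (b - a)/n = 0.666667

Trapezoidal rule: (h/2)[f(x₀) + 2f(x₁) + 2f(x₂) + ... + f(xₙ)]

x_0 = 1.7500, f(x_0) = 0.173774, coefficient = 1
x_1 = 2.4167, f(x_1) = 0.089219, coefficient = 2
x_2 = 3.0833, f(x_2) = 0.045806, coefficient = 2
x_3 = 3.7500, f(x_3) = 0.023518, coefficient = 1

I ≈ (0.666667/2) × 0.467341 = 0.155780
Exact value: 0.150256
Error: 0.005524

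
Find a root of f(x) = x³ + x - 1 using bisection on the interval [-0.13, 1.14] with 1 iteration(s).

f(x) = x³ + x - 1
Initial interval: [-0.13, 1.14]

Iteration 1:
  c_1 = (-0.130000 + 1.140000)/2 = 0.505000
  f(c_1) = f(0.505000) = -0.366212
  f(a) × f(c) ≥ 0, new interval: [0.505000, 1.140000]

After 1 iteration(s), the approximation is c_1 = 0.505000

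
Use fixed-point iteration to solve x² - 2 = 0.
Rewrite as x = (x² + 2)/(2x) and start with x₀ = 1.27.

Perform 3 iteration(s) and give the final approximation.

Equation: x² - 2 = 0
Fixed-point form: x = (x² + 2)/(2x)
x₀ = 1.27

x_1 = g(1.270000) = 1.422402
x_2 = g(1.422402) = 1.414237
x_3 = g(1.414237) = 1.414214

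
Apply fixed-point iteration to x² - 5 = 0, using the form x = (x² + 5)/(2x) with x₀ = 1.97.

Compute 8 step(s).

Equation: x² - 5 = 0
Fixed-point form: x = (x² + 5)/(2x)
x₀ = 1.97

x_1 = g(1.970000) = 2.254036
x_2 = g(2.254036) = 2.236140
x_3 = g(2.236140) = 2.236068
x_4 = g(2.236068) = 2.236068
x_5 = g(2.236068) = 2.236068
x_6 = g(2.236068) = 2.236068
x_7 = g(2.236068) = 2.236068
x_8 = g(2.236068) = 2.236068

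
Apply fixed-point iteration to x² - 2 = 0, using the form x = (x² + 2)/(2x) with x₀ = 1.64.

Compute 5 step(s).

Equation: x² - 2 = 0
Fixed-point form: x = (x² + 2)/(2x)
x₀ = 1.64

x_1 = g(1.640000) = 1.429756
x_2 = g(1.429756) = 1.414298
x_3 = g(1.414298) = 1.414214
x_4 = g(1.414214) = 1.414214
x_5 = g(1.414214) = 1.414214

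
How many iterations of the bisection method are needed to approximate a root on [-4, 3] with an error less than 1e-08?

We need (b-a)/2^n ≤ 1e-08
(3 - (-4))/2^n ≤ 1e-08
7/2^n ≤ 1e-08
2^n ≥ 700000000
n ≥ log₂(700000000) = 29.38
n ≥ 30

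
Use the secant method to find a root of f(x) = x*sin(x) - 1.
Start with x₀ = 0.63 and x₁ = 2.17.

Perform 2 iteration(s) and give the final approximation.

f(x) = x*sin(x) - 1
x₀ = 0.63, x₁ = 2.17

Secant formula: x_{n+1} = x_n - f(x_n)(x_n - x_{n-1})/(f(x_n) - f(x_{n-1}))

Iteration 1:
  f(0.630000) = -0.628839
  f(2.170000) = 0.791953
  x_2 = 2.170000 - 0.791953×(2.170000 - 0.630000)/(0.791953 - (-0.628839))
       = 1.311600
Iteration 2:
  f(2.170000) = 0.791953
  f(1.311600) = 0.267787
  x_3 = 1.311600 - 0.267787×(1.311600 - 2.170000)/(0.267787 - 0.791953)
       = 0.873058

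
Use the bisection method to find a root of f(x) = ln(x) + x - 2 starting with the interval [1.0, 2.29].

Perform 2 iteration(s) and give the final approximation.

f(x) = ln(x) + x - 2
Initial interval: [1.0, 2.29]

Iteration 1:
  c_1 = (1.000000 + 2.290000)/2 = 1.645000
  f(c_1) = f(1.645000) = 0.142740
  f(a) × f(c) < 0, new interval: [1.000000, 1.645000]
Iteration 2:
  c_2 = (1.000000 + 1.645000)/2 = 1.322500
  f(c_2) = f(1.322500) = -0.397976
  f(a) × f(c) ≥ 0, new interval: [1.322500, 1.645000]

After 2 iteration(s), the approximation is c_2 = 1.322500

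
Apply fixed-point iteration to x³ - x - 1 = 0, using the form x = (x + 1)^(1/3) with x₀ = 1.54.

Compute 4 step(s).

Equation: x³ - x - 1 = 0
Fixed-point form: x = (x + 1)^(1/3)
x₀ = 1.54

x_1 = g(1.540000) = 1.364409
x_2 = g(1.364409) = 1.332215
x_3 = g(1.332215) = 1.326140
x_4 = g(1.326140) = 1.324988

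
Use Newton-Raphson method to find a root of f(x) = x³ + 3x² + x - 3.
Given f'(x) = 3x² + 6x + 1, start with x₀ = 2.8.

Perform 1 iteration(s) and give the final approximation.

f(x) = x³ + 3x² + x - 3
f'(x) = 3x² + 6x + 1
x₀ = 2.8

Newton-Raphson formula: x_{n+1} = x_n - f(x_n)/f'(x_n)

Iteration 1:
  f(2.800000) = 45.272000
  f'(2.800000) = 41.320000
  x_1 = 2.800000 - 45.272000/41.320000 = 1.704356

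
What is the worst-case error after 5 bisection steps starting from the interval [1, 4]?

Bisection error bound: |error| ≤ (b-a)/2^n
|error| ≤ (4 - 1)/2^5 = 3/2^5
|error| ≤ 0.0937500000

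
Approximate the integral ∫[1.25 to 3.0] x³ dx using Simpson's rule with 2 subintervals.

f(x) = x³
a = 1.25, b = 3.0, n = 2
h = (b - a)/n = 0.875000

Simpson's rule: (h/3)[f(x₀) + 4f(x₁) + 2f(x₂) + ... + f(xₙ)]

x_0 = 1.2500, f(x_0) = 1.953125, coefficient = 1
x_1 = 2.1250, f(x_1) = 9.595703, coefficient = 4
x_2 = 3.0000, f(x_2) = 27.000000, coefficient = 1

I ≈ (0.875000/3) × 67.335938 = 19.639648
Exact value: 19.639648
Error: 0.000000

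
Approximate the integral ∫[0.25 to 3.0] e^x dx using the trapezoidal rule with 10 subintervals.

f(x) = e^x
a = 0.25, b = 3.0, n = 10
h = (b - a)/n = 0.275000

Trapezoidal rule: (h/2)[f(x₀) + 2f(x₁) + 2f(x₂) + ... + f(xₙ)]

x_0 = 0.2500, f(x_0) = 1.284025, coefficient = 1
x_1 = 0.5250, f(x_1) = 1.690459, coefficient = 2
x_2 = 0.8000, f(x_2) = 2.225541, coefficient = 2
x_3 = 1.0750, f(x_3) = 2.929993, coefficient = 2
x_4 = 1.3500, f(x_4) = 3.857426, coefficient = 2
x_5 = 1.6250, f(x_5) = 5.078419, coefficient = 2
x_6 = 1.9000, f(x_6) = 6.685894, coefficient = 2
x_7 = 2.1750, f(x_7) = 8.802185, coefficient = 2
x_8 = 2.4500, f(x_8) = 11.588347, coefficient = 2
x_9 = 2.7250, f(x_9) = 15.256414, coefficient = 2
x_10 = 3.0000, f(x_10) = 20.085537, coefficient = 1

I ≈ (0.275000/2) × 137.598917 = 18.919851
Exact value: 18.801512
Error: 0.118340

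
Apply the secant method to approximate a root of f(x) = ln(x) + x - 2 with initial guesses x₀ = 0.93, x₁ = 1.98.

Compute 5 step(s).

f(x) = ln(x) + x - 2
x₀ = 0.93, x₁ = 1.98

Secant formula: x_{n+1} = x_n - f(x_n)(x_n - x_{n-1})/(f(x_n) - f(x_{n-1}))

Iteration 1:
  f(0.930000) = -1.142571
  f(1.980000) = 0.663097
  x_2 = 1.980000 - 0.663097×(1.980000 - 0.930000)/(0.663097 - (-1.142571))
       = 1.594408
Iteration 2:
  f(1.980000) = 0.663097
  f(1.594408) = 0.060910
  x_3 = 1.594408 - 0.060910×(1.594408 - 1.980000)/(0.060910 - 0.663097)
       = 1.555406
Iteration 3:
  f(1.594408) = 0.060910
  f(1.555406) = -0.002858
  x_4 = 1.555406 - (-0.002858)×(1.555406 - 1.594408)/(-0.002858 - 0.060910)
       = 1.557154
Iteration 4:
  f(1.555406) = -0.002858
  f(1.557154) = 0.000013
  x_5 = 1.557154 - 0.000013×(1.557154 - 1.555406)/(0.000013 - (-0.002858))
       = 1.557146
Iteration 5:
  f(1.557154) = 0.000013
  f(1.557146) = 0.000000
  x_6 = 1.557146 - 0.000000×(1.557146 - 1.557154)/(0.000000 - 0.000013)
       = 1.557146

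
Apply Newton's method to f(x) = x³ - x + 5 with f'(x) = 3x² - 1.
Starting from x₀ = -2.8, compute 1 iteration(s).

f(x) = x³ - x + 5
f'(x) = 3x² - 1
x₀ = -2.8

Newton-Raphson formula: x_{n+1} = x_n - f(x_n)/f'(x_n)

Iteration 1:
  f(-2.800000) = -14.152000
  f'(-2.800000) = 22.520000
  x_1 = -2.800000 - (-14.152000)/22.520000 = -2.171581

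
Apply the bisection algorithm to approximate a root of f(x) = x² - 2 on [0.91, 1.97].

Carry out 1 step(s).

f(x) = x² - 2
Initial interval: [0.91, 1.97]

Iteration 1:
  c_1 = (0.910000 + 1.970000)/2 = 1.440000
  f(c_1) = f(1.440000) = 0.073600
  f(a) × f(c) < 0, new interval: [0.910000, 1.440000]

After 1 iteration(s), the approximation is c_1 = 1.440000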